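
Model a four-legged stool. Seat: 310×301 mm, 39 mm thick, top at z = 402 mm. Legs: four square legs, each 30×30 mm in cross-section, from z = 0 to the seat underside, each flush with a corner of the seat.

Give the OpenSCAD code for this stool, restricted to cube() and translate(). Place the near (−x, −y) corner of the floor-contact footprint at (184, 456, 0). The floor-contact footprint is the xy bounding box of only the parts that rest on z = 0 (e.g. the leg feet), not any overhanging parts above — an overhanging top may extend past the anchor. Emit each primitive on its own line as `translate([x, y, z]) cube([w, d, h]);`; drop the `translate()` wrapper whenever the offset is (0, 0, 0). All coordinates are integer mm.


translate([184, 456, 363]) cube([310, 301, 39]);
translate([184, 456, 0]) cube([30, 30, 363]);
translate([464, 456, 0]) cube([30, 30, 363]);
translate([184, 727, 0]) cube([30, 30, 363]);
translate([464, 727, 0]) cube([30, 30, 363]);


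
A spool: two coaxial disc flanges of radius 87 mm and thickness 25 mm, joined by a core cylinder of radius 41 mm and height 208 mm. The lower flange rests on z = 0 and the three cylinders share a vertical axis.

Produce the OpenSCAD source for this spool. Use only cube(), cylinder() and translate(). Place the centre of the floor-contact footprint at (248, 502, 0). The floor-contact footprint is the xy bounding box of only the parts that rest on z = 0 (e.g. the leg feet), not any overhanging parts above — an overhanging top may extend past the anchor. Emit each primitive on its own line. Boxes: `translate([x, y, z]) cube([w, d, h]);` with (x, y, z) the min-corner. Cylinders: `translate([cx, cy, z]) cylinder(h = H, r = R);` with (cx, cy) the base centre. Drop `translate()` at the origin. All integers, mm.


translate([248, 502, 0]) cylinder(h = 25, r = 87);
translate([248, 502, 25]) cylinder(h = 208, r = 41);
translate([248, 502, 233]) cylinder(h = 25, r = 87);


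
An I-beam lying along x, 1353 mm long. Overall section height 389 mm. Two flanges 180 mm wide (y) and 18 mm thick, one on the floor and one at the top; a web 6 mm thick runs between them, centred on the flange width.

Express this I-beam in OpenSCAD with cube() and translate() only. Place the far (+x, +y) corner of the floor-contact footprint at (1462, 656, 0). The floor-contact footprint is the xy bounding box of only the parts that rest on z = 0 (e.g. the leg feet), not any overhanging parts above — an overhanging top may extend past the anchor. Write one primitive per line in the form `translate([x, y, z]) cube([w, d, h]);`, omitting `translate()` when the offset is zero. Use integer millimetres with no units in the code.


translate([109, 476, 0]) cube([1353, 180, 18]);
translate([109, 563, 18]) cube([1353, 6, 353]);
translate([109, 476, 371]) cube([1353, 180, 18]);


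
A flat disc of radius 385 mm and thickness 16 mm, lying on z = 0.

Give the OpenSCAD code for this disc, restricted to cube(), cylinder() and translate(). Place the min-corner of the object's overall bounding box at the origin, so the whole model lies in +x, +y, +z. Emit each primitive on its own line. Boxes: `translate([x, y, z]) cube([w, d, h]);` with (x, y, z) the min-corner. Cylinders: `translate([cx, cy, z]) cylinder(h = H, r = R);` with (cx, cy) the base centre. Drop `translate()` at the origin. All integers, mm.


translate([385, 385, 0]) cylinder(h = 16, r = 385);


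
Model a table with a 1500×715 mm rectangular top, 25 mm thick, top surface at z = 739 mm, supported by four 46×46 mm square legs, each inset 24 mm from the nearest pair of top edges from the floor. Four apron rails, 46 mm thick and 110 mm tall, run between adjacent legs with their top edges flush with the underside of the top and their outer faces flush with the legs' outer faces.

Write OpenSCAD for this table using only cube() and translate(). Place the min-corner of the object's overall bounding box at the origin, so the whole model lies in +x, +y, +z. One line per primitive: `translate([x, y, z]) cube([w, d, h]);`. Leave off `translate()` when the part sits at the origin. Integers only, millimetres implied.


translate([0, 0, 714]) cube([1500, 715, 25]);
translate([24, 24, 0]) cube([46, 46, 714]);
translate([1430, 24, 0]) cube([46, 46, 714]);
translate([24, 645, 0]) cube([46, 46, 714]);
translate([1430, 645, 0]) cube([46, 46, 714]);
translate([70, 24, 604]) cube([1360, 46, 110]);
translate([70, 645, 604]) cube([1360, 46, 110]);
translate([24, 70, 604]) cube([46, 575, 110]);
translate([1430, 70, 604]) cube([46, 575, 110]);


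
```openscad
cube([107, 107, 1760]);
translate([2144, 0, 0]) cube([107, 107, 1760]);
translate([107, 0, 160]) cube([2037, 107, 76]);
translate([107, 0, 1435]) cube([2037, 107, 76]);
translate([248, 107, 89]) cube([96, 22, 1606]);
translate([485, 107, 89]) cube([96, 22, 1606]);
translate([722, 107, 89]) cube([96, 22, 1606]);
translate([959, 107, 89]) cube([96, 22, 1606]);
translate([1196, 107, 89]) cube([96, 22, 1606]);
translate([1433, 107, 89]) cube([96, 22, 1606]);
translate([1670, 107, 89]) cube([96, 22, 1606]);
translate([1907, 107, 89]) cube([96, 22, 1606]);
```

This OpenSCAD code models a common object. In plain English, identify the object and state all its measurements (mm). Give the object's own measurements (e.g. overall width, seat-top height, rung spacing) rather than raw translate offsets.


A fence section. Two 107×107 mm posts, 1760 mm tall, stand on the floor with a clear span of 2037 mm between their inner faces. Two horizontal rails of 107×76 mm section span the gap between the posts with their undersides at z = 160 mm and z = 1435 mm, flush with the posts' −y face. 8 pickets, each 96 mm wide, 22 mm thick and 1606 mm tall, are fixed to the +y face of the rails with their bottoms at z = 89 mm, spaced across the span with a 141 mm gap after the −x post and between neighbouring pickets and before the +x post.


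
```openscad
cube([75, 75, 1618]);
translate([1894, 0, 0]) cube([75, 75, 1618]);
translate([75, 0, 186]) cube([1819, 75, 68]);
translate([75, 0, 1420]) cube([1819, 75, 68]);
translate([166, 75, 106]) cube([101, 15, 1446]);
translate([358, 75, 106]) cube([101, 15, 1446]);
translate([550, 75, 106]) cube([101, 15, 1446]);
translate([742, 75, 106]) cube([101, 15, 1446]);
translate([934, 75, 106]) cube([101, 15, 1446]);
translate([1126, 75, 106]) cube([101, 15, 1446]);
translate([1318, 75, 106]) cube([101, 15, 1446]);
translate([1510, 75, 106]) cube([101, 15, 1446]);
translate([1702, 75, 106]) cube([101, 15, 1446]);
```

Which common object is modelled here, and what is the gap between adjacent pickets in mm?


A fence section. The picket gap is 91 mm.

Two posts, two rails, 9 pickets — a fence section. Span 1819 mm holds 9 pickets of 101 mm with 10 equal gaps: ⌊(1819 − 9·101) / 10⌋ = 91 mm.


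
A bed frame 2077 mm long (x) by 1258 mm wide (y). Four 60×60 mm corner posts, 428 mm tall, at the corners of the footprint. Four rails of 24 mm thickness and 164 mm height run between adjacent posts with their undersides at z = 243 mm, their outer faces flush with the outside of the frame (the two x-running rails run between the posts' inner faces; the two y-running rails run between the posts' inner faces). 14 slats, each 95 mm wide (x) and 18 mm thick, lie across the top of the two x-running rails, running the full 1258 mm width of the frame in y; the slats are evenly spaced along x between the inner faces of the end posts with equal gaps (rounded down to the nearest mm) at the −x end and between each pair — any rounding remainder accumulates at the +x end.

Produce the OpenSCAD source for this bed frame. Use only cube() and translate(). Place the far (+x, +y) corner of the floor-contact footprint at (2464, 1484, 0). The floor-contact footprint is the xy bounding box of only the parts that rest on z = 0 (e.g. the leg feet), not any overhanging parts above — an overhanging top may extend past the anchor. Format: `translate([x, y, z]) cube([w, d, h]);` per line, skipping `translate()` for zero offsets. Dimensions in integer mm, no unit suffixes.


translate([387, 226, 0]) cube([60, 60, 428]);
translate([387, 1424, 0]) cube([60, 60, 428]);
translate([2404, 226, 0]) cube([60, 60, 428]);
translate([2404, 1424, 0]) cube([60, 60, 428]);
translate([447, 226, 243]) cube([1957, 24, 164]);
translate([447, 1460, 243]) cube([1957, 24, 164]);
translate([387, 286, 243]) cube([24, 1138, 164]);
translate([2440, 286, 243]) cube([24, 1138, 164]);
translate([488, 226, 407]) cube([95, 1258, 18]);
translate([624, 226, 407]) cube([95, 1258, 18]);
translate([760, 226, 407]) cube([95, 1258, 18]);
translate([896, 226, 407]) cube([95, 1258, 18]);
translate([1032, 226, 407]) cube([95, 1258, 18]);
translate([1168, 226, 407]) cube([95, 1258, 18]);
translate([1304, 226, 407]) cube([95, 1258, 18]);
translate([1440, 226, 407]) cube([95, 1258, 18]);
translate([1576, 226, 407]) cube([95, 1258, 18]);
translate([1712, 226, 407]) cube([95, 1258, 18]);
translate([1848, 226, 407]) cube([95, 1258, 18]);
translate([1984, 226, 407]) cube([95, 1258, 18]);
translate([2120, 226, 407]) cube([95, 1258, 18]);
translate([2256, 226, 407]) cube([95, 1258, 18]);


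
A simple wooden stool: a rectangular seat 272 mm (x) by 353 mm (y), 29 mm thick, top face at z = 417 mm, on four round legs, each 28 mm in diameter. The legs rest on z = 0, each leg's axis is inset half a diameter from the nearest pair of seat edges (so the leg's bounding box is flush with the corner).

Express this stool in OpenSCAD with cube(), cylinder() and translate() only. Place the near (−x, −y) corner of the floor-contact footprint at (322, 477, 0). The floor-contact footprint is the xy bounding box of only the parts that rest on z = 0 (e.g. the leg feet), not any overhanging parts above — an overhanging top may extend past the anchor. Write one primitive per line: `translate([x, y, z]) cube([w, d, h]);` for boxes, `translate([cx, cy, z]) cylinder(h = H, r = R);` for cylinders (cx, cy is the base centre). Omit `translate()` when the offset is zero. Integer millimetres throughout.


translate([322, 477, 388]) cube([272, 353, 29]);
translate([336, 491, 0]) cylinder(h = 388, r = 14);
translate([580, 491, 0]) cylinder(h = 388, r = 14);
translate([336, 816, 0]) cylinder(h = 388, r = 14);
translate([580, 816, 0]) cylinder(h = 388, r = 14);


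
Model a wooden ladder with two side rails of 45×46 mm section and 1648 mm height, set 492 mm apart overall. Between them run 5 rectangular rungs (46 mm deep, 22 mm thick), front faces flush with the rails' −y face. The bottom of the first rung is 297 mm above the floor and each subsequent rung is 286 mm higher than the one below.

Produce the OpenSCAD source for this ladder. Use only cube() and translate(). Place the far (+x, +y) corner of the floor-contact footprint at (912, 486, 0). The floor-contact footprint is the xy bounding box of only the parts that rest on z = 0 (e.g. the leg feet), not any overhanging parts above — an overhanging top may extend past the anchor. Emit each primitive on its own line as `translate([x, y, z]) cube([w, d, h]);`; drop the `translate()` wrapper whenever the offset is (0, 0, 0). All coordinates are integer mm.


// rung span = 492 - 2*45 = 402
// rung[k] z = 297 + k*286
translate([420, 440, 0]) cube([45, 46, 1648]);
translate([867, 440, 0]) cube([45, 46, 1648]);
translate([465, 440, 297]) cube([402, 46, 22]);
translate([465, 440, 583]) cube([402, 46, 22]);
translate([465, 440, 869]) cube([402, 46, 22]);
translate([465, 440, 1155]) cube([402, 46, 22]);
translate([465, 440, 1441]) cube([402, 46, 22]);


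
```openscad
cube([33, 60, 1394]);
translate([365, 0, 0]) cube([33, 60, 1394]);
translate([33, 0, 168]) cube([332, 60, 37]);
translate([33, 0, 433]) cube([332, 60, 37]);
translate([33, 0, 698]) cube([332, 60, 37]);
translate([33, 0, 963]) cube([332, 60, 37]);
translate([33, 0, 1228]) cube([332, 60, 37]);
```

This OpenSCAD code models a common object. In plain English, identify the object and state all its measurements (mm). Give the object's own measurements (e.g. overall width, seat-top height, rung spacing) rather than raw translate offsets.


A straight ladder. Two 33×60 mm vertical rails, 1394 mm tall, stand 398 mm apart (outside-to-outside) with their front faces coplanar on the −y side. 5 rungs, each 60 mm deep and 37 mm tall, span between the inner faces of the rails, front faces flush with the rails. The lowest rung's underside is at z = 168 mm and rungs are spaced 265 mm apart (underside to underside).


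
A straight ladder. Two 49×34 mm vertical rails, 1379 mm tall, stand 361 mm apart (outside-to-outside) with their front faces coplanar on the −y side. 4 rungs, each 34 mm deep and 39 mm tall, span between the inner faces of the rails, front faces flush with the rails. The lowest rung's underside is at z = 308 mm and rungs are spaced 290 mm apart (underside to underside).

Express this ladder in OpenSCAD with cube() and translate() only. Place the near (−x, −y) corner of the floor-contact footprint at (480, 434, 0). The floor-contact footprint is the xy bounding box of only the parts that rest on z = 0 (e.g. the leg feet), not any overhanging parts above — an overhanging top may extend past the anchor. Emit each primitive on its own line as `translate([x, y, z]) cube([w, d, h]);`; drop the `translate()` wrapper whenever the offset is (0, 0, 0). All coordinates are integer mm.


// rung span = 361 - 2*49 = 263
// rung[k] z = 308 + k*290
translate([480, 434, 0]) cube([49, 34, 1379]);
translate([792, 434, 0]) cube([49, 34, 1379]);
translate([529, 434, 308]) cube([263, 34, 39]);
translate([529, 434, 598]) cube([263, 34, 39]);
translate([529, 434, 888]) cube([263, 34, 39]);
translate([529, 434, 1178]) cube([263, 34, 39]);


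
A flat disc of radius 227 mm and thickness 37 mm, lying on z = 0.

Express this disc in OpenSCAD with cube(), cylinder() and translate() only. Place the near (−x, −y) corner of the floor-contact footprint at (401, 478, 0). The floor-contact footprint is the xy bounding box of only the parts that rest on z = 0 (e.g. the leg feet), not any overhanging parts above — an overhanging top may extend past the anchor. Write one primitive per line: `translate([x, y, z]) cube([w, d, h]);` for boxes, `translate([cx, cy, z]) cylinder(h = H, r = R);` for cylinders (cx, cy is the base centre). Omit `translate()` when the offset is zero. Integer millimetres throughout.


translate([628, 705, 0]) cylinder(h = 37, r = 227);


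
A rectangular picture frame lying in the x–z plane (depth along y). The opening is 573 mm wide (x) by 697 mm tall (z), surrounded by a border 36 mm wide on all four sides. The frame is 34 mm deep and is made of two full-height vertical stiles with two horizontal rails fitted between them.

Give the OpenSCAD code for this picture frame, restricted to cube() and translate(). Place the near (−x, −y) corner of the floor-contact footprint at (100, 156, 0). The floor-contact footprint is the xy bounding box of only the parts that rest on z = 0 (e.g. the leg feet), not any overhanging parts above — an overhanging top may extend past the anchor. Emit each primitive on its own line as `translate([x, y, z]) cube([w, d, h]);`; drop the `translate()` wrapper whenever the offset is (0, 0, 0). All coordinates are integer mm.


translate([100, 156, 0]) cube([36, 34, 769]);
translate([709, 156, 0]) cube([36, 34, 769]);
translate([136, 156, 0]) cube([573, 34, 36]);
translate([136, 156, 733]) cube([573, 34, 36]);


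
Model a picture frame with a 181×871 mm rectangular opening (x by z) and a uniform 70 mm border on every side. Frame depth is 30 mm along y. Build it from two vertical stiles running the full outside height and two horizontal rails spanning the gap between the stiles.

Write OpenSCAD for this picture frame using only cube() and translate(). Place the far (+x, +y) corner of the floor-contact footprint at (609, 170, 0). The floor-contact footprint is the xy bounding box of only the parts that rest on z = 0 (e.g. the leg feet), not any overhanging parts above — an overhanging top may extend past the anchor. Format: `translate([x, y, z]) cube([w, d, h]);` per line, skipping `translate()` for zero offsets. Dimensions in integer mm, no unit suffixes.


translate([288, 140, 0]) cube([70, 30, 1011]);
translate([539, 140, 0]) cube([70, 30, 1011]);
translate([358, 140, 0]) cube([181, 30, 70]);
translate([358, 140, 941]) cube([181, 30, 70]);


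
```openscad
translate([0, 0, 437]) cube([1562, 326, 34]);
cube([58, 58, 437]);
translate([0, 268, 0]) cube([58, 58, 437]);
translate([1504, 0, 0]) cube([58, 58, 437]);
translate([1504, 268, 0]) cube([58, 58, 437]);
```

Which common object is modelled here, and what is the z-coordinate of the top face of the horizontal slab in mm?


A bench. The seat-top height is 471 mm.

A long slab on four corner posts — a bench. The slab sits at z = 437 with thickness 34, so the top is 437 + 34 = 471 mm.


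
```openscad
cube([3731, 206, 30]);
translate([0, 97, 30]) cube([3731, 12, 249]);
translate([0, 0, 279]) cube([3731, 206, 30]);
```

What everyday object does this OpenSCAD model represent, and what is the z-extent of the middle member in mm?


An I-beam. The web height is 249 mm.

Two wide flanges with a thin centred web — an I-beam. Overall 309 mm minus two 30 mm flanges gives a web of 309 − 2·30 = 249 mm.


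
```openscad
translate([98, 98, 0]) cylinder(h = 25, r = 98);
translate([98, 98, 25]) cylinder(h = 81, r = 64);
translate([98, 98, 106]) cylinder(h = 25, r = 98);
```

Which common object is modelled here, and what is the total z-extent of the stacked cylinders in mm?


A spool. The overall height is 131 mm.

Three coaxial cylinders, large–small–large — a spool. Two 25 mm flanges and a 81 mm core give 25 + 81 + 25 = 131 mm.


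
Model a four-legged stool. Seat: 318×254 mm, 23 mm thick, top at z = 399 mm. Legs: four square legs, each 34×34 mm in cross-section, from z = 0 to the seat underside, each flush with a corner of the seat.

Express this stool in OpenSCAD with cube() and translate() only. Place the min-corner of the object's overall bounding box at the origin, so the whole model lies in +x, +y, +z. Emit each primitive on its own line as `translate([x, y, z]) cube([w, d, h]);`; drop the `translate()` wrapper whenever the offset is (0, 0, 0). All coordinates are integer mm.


translate([0, 0, 376]) cube([318, 254, 23]);
cube([34, 34, 376]);
translate([284, 0, 0]) cube([34, 34, 376]);
translate([0, 220, 0]) cube([34, 34, 376]);
translate([284, 220, 0]) cube([34, 34, 376]);


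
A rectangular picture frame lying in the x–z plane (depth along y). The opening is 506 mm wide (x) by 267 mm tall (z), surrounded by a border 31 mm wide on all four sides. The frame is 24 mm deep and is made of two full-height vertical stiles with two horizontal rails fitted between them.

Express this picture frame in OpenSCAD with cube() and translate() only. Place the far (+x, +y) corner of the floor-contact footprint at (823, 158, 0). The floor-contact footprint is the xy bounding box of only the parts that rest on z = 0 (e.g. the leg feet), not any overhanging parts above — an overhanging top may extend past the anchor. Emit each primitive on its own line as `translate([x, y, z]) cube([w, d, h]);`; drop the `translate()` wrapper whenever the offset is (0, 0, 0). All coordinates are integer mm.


translate([255, 134, 0]) cube([31, 24, 329]);
translate([792, 134, 0]) cube([31, 24, 329]);
translate([286, 134, 0]) cube([506, 24, 31]);
translate([286, 134, 298]) cube([506, 24, 31]);


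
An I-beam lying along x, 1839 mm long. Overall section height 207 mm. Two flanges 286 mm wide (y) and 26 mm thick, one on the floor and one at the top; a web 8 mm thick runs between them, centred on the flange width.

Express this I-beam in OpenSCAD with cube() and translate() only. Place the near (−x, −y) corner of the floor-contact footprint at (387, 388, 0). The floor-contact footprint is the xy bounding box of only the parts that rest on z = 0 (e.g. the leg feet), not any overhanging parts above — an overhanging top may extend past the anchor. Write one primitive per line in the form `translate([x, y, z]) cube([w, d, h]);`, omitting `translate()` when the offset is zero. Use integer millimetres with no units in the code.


translate([387, 388, 0]) cube([1839, 286, 26]);
translate([387, 527, 26]) cube([1839, 8, 155]);
translate([387, 388, 181]) cube([1839, 286, 26]);


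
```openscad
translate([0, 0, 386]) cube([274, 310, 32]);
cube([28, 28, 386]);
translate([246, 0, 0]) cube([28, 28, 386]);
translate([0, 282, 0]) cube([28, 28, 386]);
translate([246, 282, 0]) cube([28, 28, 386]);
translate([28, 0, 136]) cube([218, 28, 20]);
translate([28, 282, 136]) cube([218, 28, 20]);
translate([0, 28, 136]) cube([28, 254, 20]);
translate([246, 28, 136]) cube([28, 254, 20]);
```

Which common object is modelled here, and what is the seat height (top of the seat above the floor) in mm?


A stool. The seat height is 418 mm.

A 274×310×32 slab at z = 386 on four corner posts — a stool. The seat top is 386 + 32 = 418 mm.


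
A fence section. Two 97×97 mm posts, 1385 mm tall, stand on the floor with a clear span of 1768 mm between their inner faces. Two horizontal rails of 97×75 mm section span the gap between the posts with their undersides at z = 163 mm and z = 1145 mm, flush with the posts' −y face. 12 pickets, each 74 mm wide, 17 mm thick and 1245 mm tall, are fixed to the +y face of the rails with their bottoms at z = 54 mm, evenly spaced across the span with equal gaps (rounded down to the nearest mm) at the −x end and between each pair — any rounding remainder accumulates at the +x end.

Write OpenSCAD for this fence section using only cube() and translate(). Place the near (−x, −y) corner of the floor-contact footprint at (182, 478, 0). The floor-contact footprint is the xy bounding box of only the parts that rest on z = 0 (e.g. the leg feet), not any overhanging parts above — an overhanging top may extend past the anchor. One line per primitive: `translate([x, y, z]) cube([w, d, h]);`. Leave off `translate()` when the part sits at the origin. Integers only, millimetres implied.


translate([182, 478, 0]) cube([97, 97, 1385]);
translate([2047, 478, 0]) cube([97, 97, 1385]);
translate([279, 478, 163]) cube([1768, 97, 75]);
translate([279, 478, 1145]) cube([1768, 97, 75]);
translate([346, 575, 54]) cube([74, 17, 1245]);
translate([487, 575, 54]) cube([74, 17, 1245]);
translate([628, 575, 54]) cube([74, 17, 1245]);
translate([769, 575, 54]) cube([74, 17, 1245]);
translate([910, 575, 54]) cube([74, 17, 1245]);
translate([1051, 575, 54]) cube([74, 17, 1245]);
translate([1192, 575, 54]) cube([74, 17, 1245]);
translate([1333, 575, 54]) cube([74, 17, 1245]);
translate([1474, 575, 54]) cube([74, 17, 1245]);
translate([1615, 575, 54]) cube([74, 17, 1245]);
translate([1756, 575, 54]) cube([74, 17, 1245]);
translate([1897, 575, 54]) cube([74, 17, 1245]);


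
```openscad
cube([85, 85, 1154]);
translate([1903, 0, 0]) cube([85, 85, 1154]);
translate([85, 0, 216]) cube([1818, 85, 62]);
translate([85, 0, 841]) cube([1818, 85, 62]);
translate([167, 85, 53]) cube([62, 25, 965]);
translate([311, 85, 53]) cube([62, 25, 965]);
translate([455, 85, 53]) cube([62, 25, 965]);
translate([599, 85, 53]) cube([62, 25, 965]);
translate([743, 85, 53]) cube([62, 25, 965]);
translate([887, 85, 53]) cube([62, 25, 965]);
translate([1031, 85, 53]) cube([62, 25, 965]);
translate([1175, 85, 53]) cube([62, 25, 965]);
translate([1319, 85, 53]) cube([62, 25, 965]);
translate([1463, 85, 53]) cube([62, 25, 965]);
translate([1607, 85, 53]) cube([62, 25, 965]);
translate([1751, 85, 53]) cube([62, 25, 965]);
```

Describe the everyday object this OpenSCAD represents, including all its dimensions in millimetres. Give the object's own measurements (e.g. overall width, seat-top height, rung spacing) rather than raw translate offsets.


A fence section. Two 85×85 mm posts, 1154 mm tall, stand on the floor with a clear span of 1818 mm between their inner faces. Two horizontal rails of 85×62 mm section span the gap between the posts with their undersides at z = 216 mm and z = 841 mm, flush with the posts' −y face. 12 pickets, each 62 mm wide, 25 mm thick and 965 mm tall, are fixed to the +y face of the rails with their bottoms at z = 53 mm, spaced across the span with a 82 mm gap after the −x post and between neighbouring pickets, with 90 mm left before the +x post.


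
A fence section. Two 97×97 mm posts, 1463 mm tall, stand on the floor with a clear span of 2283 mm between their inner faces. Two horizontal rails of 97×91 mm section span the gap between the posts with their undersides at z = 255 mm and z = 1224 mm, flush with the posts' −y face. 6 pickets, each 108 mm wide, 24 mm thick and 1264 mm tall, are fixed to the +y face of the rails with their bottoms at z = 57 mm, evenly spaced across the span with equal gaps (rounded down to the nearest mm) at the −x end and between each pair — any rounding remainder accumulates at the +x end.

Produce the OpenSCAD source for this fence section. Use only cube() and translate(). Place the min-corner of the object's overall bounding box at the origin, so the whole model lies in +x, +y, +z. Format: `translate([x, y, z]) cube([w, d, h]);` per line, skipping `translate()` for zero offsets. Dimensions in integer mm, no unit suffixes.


cube([97, 97, 1463]);
translate([2380, 0, 0]) cube([97, 97, 1463]);
translate([97, 0, 255]) cube([2283, 97, 91]);
translate([97, 0, 1224]) cube([2283, 97, 91]);
translate([330, 97, 57]) cube([108, 24, 1264]);
translate([671, 97, 57]) cube([108, 24, 1264]);
translate([1012, 97, 57]) cube([108, 24, 1264]);
translate([1353, 97, 57]) cube([108, 24, 1264]);
translate([1694, 97, 57]) cube([108, 24, 1264]);
translate([2035, 97, 57]) cube([108, 24, 1264]);


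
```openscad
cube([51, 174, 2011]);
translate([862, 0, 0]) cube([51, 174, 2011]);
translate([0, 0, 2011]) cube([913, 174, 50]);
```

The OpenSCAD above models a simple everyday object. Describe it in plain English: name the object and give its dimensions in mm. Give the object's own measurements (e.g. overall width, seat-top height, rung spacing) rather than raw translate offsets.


A door frame. The clear opening is 811 mm wide and 2011 mm high. Two 51 mm wide jambs, 174 mm deep, stand either side of the opening from the floor to the top of the opening. A 50 mm thick head sits across the top of both jambs, spanning the full outside width of the frame.


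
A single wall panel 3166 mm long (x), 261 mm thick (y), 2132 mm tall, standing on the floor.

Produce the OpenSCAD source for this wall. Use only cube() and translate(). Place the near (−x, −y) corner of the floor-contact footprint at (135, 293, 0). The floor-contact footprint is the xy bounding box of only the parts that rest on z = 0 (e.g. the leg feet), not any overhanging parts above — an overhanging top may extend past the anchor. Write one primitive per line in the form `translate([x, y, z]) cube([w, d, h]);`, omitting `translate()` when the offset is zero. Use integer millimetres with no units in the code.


translate([135, 293, 0]) cube([3166, 261, 2132]);


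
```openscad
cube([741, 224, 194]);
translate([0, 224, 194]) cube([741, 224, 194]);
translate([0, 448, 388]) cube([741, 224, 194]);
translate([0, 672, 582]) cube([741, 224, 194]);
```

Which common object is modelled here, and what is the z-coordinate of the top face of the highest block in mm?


A staircase. The total rise is 776 mm.

4 identical blocks, each offset up and back from the previous — a staircase. Each step is 194 mm tall and there are 4 of them, so the total rise is 4 × 194 = 776 mm.


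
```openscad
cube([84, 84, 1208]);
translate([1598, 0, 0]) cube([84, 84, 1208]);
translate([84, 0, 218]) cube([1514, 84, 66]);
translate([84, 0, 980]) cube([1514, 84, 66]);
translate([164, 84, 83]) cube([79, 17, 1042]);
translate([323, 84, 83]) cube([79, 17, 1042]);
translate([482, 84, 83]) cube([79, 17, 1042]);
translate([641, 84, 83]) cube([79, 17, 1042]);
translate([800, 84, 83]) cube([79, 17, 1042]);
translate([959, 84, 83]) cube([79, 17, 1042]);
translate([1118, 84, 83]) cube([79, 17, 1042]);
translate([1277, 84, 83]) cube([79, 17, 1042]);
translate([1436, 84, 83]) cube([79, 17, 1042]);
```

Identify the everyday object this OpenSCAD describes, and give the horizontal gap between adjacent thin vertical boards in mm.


A fence section. The picket gap is 80 mm.

Two posts, two rails, 9 pickets — a fence section. Span 1514 mm holds 9 pickets of 79 mm with 10 equal gaps: ⌊(1514 − 9·79) / 10⌋ = 80 mm.


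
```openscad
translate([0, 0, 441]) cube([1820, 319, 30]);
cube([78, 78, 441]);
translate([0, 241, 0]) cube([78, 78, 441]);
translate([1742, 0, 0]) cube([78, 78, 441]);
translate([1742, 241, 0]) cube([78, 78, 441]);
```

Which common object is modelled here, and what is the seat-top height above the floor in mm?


A bench. The seat-top height is 471 mm.

A long slab on four corner posts — a bench. The slab sits at z = 441 with thickness 30, so the top is 441 + 30 = 471 mm.


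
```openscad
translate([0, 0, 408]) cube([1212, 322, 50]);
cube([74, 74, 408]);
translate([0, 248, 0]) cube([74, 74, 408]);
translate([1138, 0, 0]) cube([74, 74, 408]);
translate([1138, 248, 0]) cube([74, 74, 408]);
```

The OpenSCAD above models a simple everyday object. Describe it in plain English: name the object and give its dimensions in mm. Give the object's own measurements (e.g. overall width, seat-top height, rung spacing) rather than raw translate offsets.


A bench: a 1212×322 mm seat slab, 50 mm thick, top at z = 458 mm, on four 74×74 mm square legs flush with the seat corners and standing on z = 0.


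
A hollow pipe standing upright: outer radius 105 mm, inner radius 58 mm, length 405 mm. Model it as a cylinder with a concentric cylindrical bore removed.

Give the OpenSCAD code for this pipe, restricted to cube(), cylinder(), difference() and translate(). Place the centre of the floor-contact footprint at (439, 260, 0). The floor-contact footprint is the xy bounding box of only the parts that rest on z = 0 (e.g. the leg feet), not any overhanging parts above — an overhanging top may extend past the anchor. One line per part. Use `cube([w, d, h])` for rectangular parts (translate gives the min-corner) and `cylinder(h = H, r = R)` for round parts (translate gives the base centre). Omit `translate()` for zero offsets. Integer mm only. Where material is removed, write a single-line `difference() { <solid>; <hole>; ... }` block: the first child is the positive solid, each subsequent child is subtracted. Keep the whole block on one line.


difference() { translate([439, 260, 0]) cylinder(h = 405, r = 105); translate([439, 260, 0]) cylinder(h = 405, r = 58); }


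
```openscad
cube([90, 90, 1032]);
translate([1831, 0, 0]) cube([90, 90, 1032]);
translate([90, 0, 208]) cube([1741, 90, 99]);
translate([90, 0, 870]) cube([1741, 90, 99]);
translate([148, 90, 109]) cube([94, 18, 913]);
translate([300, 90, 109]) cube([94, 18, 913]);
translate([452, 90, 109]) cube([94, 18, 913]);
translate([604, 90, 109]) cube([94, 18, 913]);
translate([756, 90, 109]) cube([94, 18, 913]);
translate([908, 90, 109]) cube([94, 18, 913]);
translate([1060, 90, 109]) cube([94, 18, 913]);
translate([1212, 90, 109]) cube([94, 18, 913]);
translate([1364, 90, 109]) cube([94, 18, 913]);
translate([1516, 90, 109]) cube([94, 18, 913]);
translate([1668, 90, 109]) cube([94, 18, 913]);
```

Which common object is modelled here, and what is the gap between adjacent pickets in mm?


A fence section. The picket gap is 58 mm.

Two posts, two rails, 11 pickets — a fence section. Span 1741 mm holds 11 pickets of 94 mm with 12 equal gaps: ⌊(1741 − 11·94) / 12⌋ = 58 mm.


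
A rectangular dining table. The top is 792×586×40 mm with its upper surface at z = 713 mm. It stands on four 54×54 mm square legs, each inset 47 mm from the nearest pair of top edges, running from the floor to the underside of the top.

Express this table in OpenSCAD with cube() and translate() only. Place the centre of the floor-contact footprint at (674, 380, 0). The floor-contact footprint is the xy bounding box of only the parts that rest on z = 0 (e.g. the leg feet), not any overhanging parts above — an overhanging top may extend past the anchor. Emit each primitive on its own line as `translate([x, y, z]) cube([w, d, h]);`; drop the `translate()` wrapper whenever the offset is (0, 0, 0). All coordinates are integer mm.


translate([278, 87, 673]) cube([792, 586, 40]);
translate([325, 134, 0]) cube([54, 54, 673]);
translate([969, 134, 0]) cube([54, 54, 673]);
translate([325, 572, 0]) cube([54, 54, 673]);
translate([969, 572, 0]) cube([54, 54, 673]);


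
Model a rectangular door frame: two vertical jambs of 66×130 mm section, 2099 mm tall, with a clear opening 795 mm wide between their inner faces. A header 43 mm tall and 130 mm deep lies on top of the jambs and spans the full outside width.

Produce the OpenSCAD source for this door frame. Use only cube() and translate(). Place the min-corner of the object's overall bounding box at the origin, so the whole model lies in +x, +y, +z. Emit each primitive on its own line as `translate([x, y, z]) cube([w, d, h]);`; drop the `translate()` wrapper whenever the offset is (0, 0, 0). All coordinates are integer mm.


cube([66, 130, 2099]);
translate([861, 0, 0]) cube([66, 130, 2099]);
translate([0, 0, 2099]) cube([927, 130, 43]);


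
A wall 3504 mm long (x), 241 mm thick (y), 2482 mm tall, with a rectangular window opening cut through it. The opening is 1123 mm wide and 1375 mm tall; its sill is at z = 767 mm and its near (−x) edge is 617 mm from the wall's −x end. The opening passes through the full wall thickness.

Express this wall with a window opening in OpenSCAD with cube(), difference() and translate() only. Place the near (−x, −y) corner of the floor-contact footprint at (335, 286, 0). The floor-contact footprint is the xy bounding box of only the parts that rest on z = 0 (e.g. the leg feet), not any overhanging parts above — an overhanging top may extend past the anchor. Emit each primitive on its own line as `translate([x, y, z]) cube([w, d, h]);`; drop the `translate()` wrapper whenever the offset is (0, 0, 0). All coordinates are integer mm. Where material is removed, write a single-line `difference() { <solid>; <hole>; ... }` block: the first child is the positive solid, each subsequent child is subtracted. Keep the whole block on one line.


difference() { translate([335, 286, 0]) cube([3504, 241, 2482]); translate([952, 286, 767]) cube([1123, 241, 1375]); }


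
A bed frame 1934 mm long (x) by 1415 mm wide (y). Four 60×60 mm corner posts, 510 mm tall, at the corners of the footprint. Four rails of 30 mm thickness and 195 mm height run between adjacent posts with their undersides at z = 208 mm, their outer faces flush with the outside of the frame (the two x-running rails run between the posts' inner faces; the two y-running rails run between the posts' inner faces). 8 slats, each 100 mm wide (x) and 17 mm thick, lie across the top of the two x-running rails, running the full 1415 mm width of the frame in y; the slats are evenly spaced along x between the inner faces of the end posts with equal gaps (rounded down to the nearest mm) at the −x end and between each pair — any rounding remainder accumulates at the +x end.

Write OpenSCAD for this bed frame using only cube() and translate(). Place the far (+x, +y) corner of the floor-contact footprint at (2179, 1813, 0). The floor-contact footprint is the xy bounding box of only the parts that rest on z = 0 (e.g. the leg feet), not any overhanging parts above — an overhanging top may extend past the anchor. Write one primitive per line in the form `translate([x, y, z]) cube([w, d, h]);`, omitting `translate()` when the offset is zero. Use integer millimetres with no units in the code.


translate([245, 398, 0]) cube([60, 60, 510]);
translate([245, 1753, 0]) cube([60, 60, 510]);
translate([2119, 398, 0]) cube([60, 60, 510]);
translate([2119, 1753, 0]) cube([60, 60, 510]);
translate([305, 398, 208]) cube([1814, 30, 195]);
translate([305, 1783, 208]) cube([1814, 30, 195]);
translate([245, 458, 208]) cube([30, 1295, 195]);
translate([2149, 458, 208]) cube([30, 1295, 195]);
translate([417, 398, 403]) cube([100, 1415, 17]);
translate([629, 398, 403]) cube([100, 1415, 17]);
translate([841, 398, 403]) cube([100, 1415, 17]);
translate([1053, 398, 403]) cube([100, 1415, 17]);
translate([1265, 398, 403]) cube([100, 1415, 17]);
translate([1477, 398, 403]) cube([100, 1415, 17]);
translate([1689, 398, 403]) cube([100, 1415, 17]);
translate([1901, 398, 403]) cube([100, 1415, 17]);


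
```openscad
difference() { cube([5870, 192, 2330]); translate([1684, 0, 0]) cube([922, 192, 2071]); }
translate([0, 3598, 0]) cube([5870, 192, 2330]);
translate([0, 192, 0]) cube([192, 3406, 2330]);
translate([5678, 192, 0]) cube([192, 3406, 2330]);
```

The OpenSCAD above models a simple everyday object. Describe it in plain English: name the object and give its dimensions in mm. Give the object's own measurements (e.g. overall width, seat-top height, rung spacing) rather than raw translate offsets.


A single room: four walls, each 2330 mm tall and 192 mm thick, enclosing an outside footprint 5870×3790 mm (x × y), no floor or roof. The front and back walls (−y and +y sides) run the full x-width; the side walls fit between their inner faces. A door opening 922 mm wide and 2071 mm tall is cut through the front wall from the floor up, its −x edge 1684 mm from the wall's −x end.


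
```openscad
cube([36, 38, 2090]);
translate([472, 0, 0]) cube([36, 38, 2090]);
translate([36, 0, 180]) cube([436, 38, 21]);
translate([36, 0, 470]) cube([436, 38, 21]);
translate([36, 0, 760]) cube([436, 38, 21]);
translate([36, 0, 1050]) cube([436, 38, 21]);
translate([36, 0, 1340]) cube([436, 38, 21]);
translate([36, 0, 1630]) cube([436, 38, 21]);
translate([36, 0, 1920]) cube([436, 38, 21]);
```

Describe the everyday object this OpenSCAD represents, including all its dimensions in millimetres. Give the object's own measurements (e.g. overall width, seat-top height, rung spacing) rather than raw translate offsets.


A straight ladder. Two 36×38 mm vertical rails, 2090 mm tall, stand 508 mm apart (outside-to-outside) with their front faces coplanar on the −y side. 7 rungs, each 38 mm deep and 21 mm tall, span between the inner faces of the rails, front faces flush with the rails. The lowest rung's underside is at z = 180 mm and rungs are spaced 290 mm apart (underside to underside).


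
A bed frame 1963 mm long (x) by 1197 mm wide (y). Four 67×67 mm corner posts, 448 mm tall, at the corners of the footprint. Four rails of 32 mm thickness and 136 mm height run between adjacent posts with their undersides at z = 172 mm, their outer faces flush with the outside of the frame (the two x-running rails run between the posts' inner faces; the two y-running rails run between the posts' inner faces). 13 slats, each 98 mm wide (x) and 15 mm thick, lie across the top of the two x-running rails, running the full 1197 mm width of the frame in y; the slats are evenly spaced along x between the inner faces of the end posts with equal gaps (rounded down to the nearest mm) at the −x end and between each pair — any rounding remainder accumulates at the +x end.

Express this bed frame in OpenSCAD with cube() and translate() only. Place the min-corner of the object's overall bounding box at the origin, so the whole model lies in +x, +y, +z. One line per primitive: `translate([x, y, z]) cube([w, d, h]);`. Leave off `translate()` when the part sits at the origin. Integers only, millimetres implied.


// slat z = rail_z + rail_h = 172 + 136 = 308
// slat gap = ⌊(1829 − 13·98) / 14⌋ = 39
cube([67, 67, 448]);
translate([0, 1130, 0]) cube([67, 67, 448]);
translate([1896, 0, 0]) cube([67, 67, 448]);
translate([1896, 1130, 0]) cube([67, 67, 448]);
translate([67, 0, 172]) cube([1829, 32, 136]);
translate([67, 1165, 172]) cube([1829, 32, 136]);
translate([0, 67, 172]) cube([32, 1063, 136]);
translate([1931, 67, 172]) cube([32, 1063, 136]);
translate([106, 0, 308]) cube([98, 1197, 15]);
translate([243, 0, 308]) cube([98, 1197, 15]);
translate([380, 0, 308]) cube([98, 1197, 15]);
translate([517, 0, 308]) cube([98, 1197, 15]);
translate([654, 0, 308]) cube([98, 1197, 15]);
translate([791, 0, 308]) cube([98, 1197, 15]);
translate([928, 0, 308]) cube([98, 1197, 15]);
translate([1065, 0, 308]) cube([98, 1197, 15]);
translate([1202, 0, 308]) cube([98, 1197, 15]);
translate([1339, 0, 308]) cube([98, 1197, 15]);
translate([1476, 0, 308]) cube([98, 1197, 15]);
translate([1613, 0, 308]) cube([98, 1197, 15]);
translate([1750, 0, 308]) cube([98, 1197, 15]);
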